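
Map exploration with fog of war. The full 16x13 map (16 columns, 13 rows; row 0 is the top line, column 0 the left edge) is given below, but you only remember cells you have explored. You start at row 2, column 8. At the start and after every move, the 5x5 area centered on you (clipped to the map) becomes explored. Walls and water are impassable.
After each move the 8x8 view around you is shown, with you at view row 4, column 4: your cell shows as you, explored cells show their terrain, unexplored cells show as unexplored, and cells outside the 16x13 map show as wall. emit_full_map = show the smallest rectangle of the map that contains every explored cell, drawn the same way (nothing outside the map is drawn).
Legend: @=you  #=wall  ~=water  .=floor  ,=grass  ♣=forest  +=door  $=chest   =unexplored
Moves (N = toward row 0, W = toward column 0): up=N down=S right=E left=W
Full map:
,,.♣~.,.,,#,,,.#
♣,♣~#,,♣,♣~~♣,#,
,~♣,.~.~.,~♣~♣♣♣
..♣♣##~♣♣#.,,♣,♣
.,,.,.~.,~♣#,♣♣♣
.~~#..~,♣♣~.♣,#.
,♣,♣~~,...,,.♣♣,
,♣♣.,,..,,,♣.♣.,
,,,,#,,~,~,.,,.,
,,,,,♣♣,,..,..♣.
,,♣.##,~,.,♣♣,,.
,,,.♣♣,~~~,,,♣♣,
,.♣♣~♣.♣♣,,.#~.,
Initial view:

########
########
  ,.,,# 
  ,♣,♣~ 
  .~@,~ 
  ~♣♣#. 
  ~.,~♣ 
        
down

########
  ,.,,# 
  ,♣,♣~ 
  .~.,~ 
  ~♣@#. 
  ~.,~♣ 
  ~,♣♣~ 
        

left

########
   ,.,,#
  ,,♣,♣~
  ~.~.,~
  #~@♣#.
  .~.,~♣
  .~,♣♣~
        

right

########
  ,.,,# 
 ,,♣,♣~ 
 ~.~.,~ 
 #~♣@#. 
 .~.,~♣ 
 .~,♣♣~ 
        

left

########
   ,.,,#
  ,,♣,♣~
  ~.~.,~
  #~@♣#.
  .~.,~♣
  .~,♣♣~
        

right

########
  ,.,,# 
 ,,♣,♣~ 
 ~.~.,~ 
 #~♣@#. 
 .~.,~♣ 
 .~,♣♣~ 
        


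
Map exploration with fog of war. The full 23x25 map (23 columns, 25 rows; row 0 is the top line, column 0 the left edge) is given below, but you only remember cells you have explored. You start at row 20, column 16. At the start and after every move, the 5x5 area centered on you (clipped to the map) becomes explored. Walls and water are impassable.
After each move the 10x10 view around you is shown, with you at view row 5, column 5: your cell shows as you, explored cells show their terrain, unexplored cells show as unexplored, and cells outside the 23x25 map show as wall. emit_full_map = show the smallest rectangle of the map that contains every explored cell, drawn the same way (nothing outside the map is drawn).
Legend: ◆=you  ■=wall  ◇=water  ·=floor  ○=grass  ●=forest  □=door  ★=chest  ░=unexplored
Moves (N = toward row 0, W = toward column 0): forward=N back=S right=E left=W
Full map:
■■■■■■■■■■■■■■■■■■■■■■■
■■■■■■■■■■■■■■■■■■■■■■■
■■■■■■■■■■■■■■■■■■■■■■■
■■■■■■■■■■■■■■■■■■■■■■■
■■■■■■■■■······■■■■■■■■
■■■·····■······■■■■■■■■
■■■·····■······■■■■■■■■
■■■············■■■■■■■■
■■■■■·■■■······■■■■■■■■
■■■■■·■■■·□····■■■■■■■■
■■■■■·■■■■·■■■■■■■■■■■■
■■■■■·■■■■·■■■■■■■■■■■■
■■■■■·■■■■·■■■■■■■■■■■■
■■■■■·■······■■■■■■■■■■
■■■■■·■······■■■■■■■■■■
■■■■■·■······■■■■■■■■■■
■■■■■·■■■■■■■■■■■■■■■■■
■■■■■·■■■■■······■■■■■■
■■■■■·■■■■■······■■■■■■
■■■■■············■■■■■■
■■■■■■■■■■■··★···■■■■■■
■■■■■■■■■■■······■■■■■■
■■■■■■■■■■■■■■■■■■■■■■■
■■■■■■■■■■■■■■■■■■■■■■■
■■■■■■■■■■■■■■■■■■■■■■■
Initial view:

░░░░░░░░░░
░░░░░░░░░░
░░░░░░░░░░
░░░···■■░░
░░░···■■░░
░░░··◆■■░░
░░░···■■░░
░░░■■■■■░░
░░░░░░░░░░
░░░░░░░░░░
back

░░░░░░░░░░
░░░░░░░░░░
░░░···■■░░
░░░···■■░░
░░░···■■░░
░░░··◆■■░░
░░░■■■■■░░
░░░■■■■■░░
░░░░░░░░░░
■■■■■■■■■■

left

░░░░░░░░░░
░░░░░░░░░░
░░░░···■■░
░░░····■■░
░░░★···■■░
░░░··◆·■■░
░░░■■■■■■░
░░░■■■■■■░
░░░░░░░░░░
■■■■■■■■■■

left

░░░░░░░░░░
░░░░░░░░░░
░░░░░···■■
░░░·····■■
░░░·★···■■
░░░··◆··■■
░░░■■■■■■■
░░░■■■■■■■
░░░░░░░░░░
■■■■■■■■■■

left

░░░░░░░░░░
░░░░░░░░░░
░░░░░░···■
░░░······■
░░░··★···■
░░░··◆···■
░░░■■■■■■■
░░░■■■■■■■
░░░░░░░░░░
■■■■■■■■■■

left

░░░░░░░░░░
░░░░░░░░░░
░░░░░░░···
░░░·······
░░░■··★···
░░░■·◆····
░░░■■■■■■■
░░░■■■■■■■
░░░░░░░░░░
■■■■■■■■■■

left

░░░░░░░░░░
░░░░░░░░░░
░░░░░░░░··
░░░·······
░░░■■··★··
░░░■■◆····
░░░■■■■■■■
░░░■■■■■■■
░░░░░░░░░░
■■■■■■■■■■

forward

░░░░░░░░░░
░░░░░░░░░░
░░░░░░░░░░
░░░■■·····
░░░·······
░░░■■◆·★··
░░░■■·····
░░░■■■■■■■
░░░■■■■■■■
░░░░░░░░░░

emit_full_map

■■······■■
········■■
■■◆·★···■■
■■······■■
■■■■■■■■■■
■■■■■■■■■■

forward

░░░░░░░░░░
░░░░░░░░░░
░░░░░░░░░░
░░░■■···░░
░░░■■·····
░░░··◆····
░░░■■··★··
░░░■■·····
░░░■■■■■■■
░░░■■■■■■■

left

░░░░░░░░░░
░░░░░░░░░░
░░░░░░░░░░
░░░■■■···░
░░░■■■····
░░░··◆····
░░░■■■··★·
░░░■■■····
░░░░■■■■■■
░░░░■■■■■■

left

░░░░░░░░░░
░░░░░░░░░░
░░░░░░░░░░
░░░■■■■···
░░░■■■■···
░░░··◆····
░░░■■■■··★
░░░■■■■···
░░░░░■■■■■
░░░░░■■■■■

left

░░░░░░░░░░
░░░░░░░░░░
░░░░░░░░░░
░░░■■■■■··
░░░■■■■■··
░░░··◆····
░░░■■■■■··
░░░■■■■■··
░░░░░░■■■■
░░░░░░■■■■

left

░░░░░░░░░░
░░░░░░░░░░
░░░░░░░░░░
░░░·■■■■■·
░░░·■■■■■·
░░░··◆····
░░░■■■■■■·
░░░■■■■■■·
░░░░░░░■■■
░░░░░░░■■■

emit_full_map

·■■■■■···░░░░░
·■■■■■······■■
··◆·········■■
■■■■■■··★···■■
■■■■■■······■■
░░░░■■■■■■■■■■
░░░░■■■■■■■■■■

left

░░░░░░░░░░
░░░░░░░░░░
░░░░░░░░░░
░░░■·■■■■■
░░░■·■■■■■
░░░■·◆····
░░░■■■■■■■
░░░■■■■■■■
░░░░░░░░■■
░░░░░░░░■■

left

░░░░░░░░░░
░░░░░░░░░░
░░░░░░░░░░
░░░■■·■■■■
░░░■■·■■■■
░░░■■◆····
░░░■■■■■■■
░░░■■■■■■■
░░░░░░░░░■
░░░░░░░░░■

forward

░░░░░░░░░░
░░░░░░░░░░
░░░░░░░░░░
░░░■■·■■░░
░░░■■·■■■■
░░░■■◆■■■■
░░░■■·····
░░░■■■■■■■
░░░■■■■■■■
░░░░░░░░░■

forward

░░░░░░░░░░
░░░░░░░░░░
░░░░░░░░░░
░░░■■·■·░░
░░░■■·■■░░
░░░■■◆■■■■
░░░■■·■■■■
░░░■■·····
░░░■■■■■■■
░░░■■■■■■■

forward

░░░░░░░░░░
░░░░░░░░░░
░░░░░░░░░░
░░░■■·■·░░
░░░■■·■·░░
░░░■■◆■■░░
░░░■■·■■■■
░░░■■·■■■■
░░░■■·····
░░░■■■■■■■

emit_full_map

■■·■·░░░░░░░░░░░
■■·■·░░░░░░░░░░░
■■◆■■░░░░░░░░░░░
■■·■■■■■···░░░░░
■■·■■■■■······■■
■■············■■
■■■■■■■■··★···■■
■■■■■■■■······■■
░░░░░░■■■■■■■■■■
░░░░░░■■■■■■■■■■

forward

░░░░░░░░░░
░░░░░░░░░░
░░░░░░░░░░
░░░■■·■·░░
░░░■■·■·░░
░░░■■◆■·░░
░░░■■·■■░░
░░░■■·■■■■
░░░■■·■■■■
░░░■■·····

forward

░░░░░░░░░░
░░░░░░░░░░
░░░░░░░░░░
░░░■■·■■░░
░░░■■·■·░░
░░░■■◆■·░░
░░░■■·■·░░
░░░■■·■■░░
░░░■■·■■■■
░░░■■·■■■■

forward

░░░░░░░░░░
░░░░░░░░░░
░░░░░░░░░░
░░░■■·■■░░
░░░■■·■■░░
░░░■■◆■·░░
░░░■■·■·░░
░░░■■·■·░░
░░░■■·■■░░
░░░■■·■■■■

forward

░░░░░░░░░░
░░░░░░░░░░
░░░░░░░░░░
░░░■■·■■░░
░░░■■·■■░░
░░░■■◆■■░░
░░░■■·■·░░
░░░■■·■·░░
░░░■■·■·░░
░░░■■·■■░░

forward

░░░░░░░░░░
░░░░░░░░░░
░░░░░░░░░░
░░░■■·■■░░
░░░■■·■■░░
░░░■■◆■■░░
░░░■■·■■░░
░░░■■·■·░░
░░░■■·■·░░
░░░■■·■·░░

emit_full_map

■■·■■░░░░░░░░░░░
■■·■■░░░░░░░░░░░
■■◆■■░░░░░░░░░░░
■■·■■░░░░░░░░░░░
■■·■·░░░░░░░░░░░
■■·■·░░░░░░░░░░░
■■·■·░░░░░░░░░░░
■■·■■░░░░░░░░░░░
■■·■■■■■···░░░░░
■■·■■■■■······■■
■■············■■
■■■■■■■■··★···■■
■■■■■■■■······■■
░░░░░░■■■■■■■■■■
░░░░░░■■■■■■■■■■

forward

░░░░░░░░░░
░░░░░░░░░░
░░░░░░░░░░
░░░■■·■■░░
░░░■■·■■░░
░░░■■◆■■░░
░░░■■·■■░░
░░░■■·■■░░
░░░■■·■·░░
░░░■■·■·░░

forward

░░░░░░░░░░
░░░░░░░░░░
░░░░░░░░░░
░░░·····░░
░░░■■·■■░░
░░░■■◆■■░░
░░░■■·■■░░
░░░■■·■■░░
░░░■■·■■░░
░░░■■·■·░░

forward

░░░░░░░░░░
░░░░░░░░░░
░░░░░░░░░░
░░░·····░░
░░░·····░░
░░░■■◆■■░░
░░░■■·■■░░
░░░■■·■■░░
░░░■■·■■░░
░░░■■·■■░░

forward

░░░░░░░░░░
░░░░░░░░░░
░░░░░░░░░░
░░░·····░░
░░░·····░░
░░░··◆··░░
░░░■■·■■░░
░░░■■·■■░░
░░░■■·■■░░
░░░■■·■■░░

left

■░░░░░░░░░
■░░░░░░░░░
■░░░░░░░░░
■░░■·····░
■░░■·····░
■░░■·◆···░
■░░■■■·■■░
■░░■■■·■■░
■░░░■■·■■░
■░░░■■·■■░

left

■■░░░░░░░░
■■░░░░░░░░
■■░░░░░░░░
■■░■■·····
■■░■■·····
■■░■■◆····
■■░■■■■·■■
■■░■■■■·■■
■■░░░■■·■■
■■░░░■■·■■

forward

■■░░░░░░░░
■■░░░░░░░░
■■░░░░░░░░
■■░■■■■■░░
■■░■■·····
■■░■■◆····
■■░■■·····
■■░■■■■·■■
■■░■■■■·■■
■■░░░■■·■■

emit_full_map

■■■■■░░░░░░░░░░░░░
■■·····░░░░░░░░░░░
■■◆····░░░░░░░░░░░
■■·····░░░░░░░░░░░
■■■■·■■░░░░░░░░░░░
■■■■·■■░░░░░░░░░░░
░░■■·■■░░░░░░░░░░░
░░■■·■■░░░░░░░░░░░
░░■■·■■░░░░░░░░░░░
░░■■·■·░░░░░░░░░░░
░░■■·■·░░░░░░░░░░░
░░■■·■·░░░░░░░░░░░
░░■■·■■░░░░░░░░░░░
░░■■·■■■■■···░░░░░
░░■■·■■■■■······■■
░░■■············■■
░░■■■■■■■■··★···■■
░░■■■■■■■■······■■
░░░░░░░░■■■■■■■■■■
░░░░░░░░■■■■■■■■■■


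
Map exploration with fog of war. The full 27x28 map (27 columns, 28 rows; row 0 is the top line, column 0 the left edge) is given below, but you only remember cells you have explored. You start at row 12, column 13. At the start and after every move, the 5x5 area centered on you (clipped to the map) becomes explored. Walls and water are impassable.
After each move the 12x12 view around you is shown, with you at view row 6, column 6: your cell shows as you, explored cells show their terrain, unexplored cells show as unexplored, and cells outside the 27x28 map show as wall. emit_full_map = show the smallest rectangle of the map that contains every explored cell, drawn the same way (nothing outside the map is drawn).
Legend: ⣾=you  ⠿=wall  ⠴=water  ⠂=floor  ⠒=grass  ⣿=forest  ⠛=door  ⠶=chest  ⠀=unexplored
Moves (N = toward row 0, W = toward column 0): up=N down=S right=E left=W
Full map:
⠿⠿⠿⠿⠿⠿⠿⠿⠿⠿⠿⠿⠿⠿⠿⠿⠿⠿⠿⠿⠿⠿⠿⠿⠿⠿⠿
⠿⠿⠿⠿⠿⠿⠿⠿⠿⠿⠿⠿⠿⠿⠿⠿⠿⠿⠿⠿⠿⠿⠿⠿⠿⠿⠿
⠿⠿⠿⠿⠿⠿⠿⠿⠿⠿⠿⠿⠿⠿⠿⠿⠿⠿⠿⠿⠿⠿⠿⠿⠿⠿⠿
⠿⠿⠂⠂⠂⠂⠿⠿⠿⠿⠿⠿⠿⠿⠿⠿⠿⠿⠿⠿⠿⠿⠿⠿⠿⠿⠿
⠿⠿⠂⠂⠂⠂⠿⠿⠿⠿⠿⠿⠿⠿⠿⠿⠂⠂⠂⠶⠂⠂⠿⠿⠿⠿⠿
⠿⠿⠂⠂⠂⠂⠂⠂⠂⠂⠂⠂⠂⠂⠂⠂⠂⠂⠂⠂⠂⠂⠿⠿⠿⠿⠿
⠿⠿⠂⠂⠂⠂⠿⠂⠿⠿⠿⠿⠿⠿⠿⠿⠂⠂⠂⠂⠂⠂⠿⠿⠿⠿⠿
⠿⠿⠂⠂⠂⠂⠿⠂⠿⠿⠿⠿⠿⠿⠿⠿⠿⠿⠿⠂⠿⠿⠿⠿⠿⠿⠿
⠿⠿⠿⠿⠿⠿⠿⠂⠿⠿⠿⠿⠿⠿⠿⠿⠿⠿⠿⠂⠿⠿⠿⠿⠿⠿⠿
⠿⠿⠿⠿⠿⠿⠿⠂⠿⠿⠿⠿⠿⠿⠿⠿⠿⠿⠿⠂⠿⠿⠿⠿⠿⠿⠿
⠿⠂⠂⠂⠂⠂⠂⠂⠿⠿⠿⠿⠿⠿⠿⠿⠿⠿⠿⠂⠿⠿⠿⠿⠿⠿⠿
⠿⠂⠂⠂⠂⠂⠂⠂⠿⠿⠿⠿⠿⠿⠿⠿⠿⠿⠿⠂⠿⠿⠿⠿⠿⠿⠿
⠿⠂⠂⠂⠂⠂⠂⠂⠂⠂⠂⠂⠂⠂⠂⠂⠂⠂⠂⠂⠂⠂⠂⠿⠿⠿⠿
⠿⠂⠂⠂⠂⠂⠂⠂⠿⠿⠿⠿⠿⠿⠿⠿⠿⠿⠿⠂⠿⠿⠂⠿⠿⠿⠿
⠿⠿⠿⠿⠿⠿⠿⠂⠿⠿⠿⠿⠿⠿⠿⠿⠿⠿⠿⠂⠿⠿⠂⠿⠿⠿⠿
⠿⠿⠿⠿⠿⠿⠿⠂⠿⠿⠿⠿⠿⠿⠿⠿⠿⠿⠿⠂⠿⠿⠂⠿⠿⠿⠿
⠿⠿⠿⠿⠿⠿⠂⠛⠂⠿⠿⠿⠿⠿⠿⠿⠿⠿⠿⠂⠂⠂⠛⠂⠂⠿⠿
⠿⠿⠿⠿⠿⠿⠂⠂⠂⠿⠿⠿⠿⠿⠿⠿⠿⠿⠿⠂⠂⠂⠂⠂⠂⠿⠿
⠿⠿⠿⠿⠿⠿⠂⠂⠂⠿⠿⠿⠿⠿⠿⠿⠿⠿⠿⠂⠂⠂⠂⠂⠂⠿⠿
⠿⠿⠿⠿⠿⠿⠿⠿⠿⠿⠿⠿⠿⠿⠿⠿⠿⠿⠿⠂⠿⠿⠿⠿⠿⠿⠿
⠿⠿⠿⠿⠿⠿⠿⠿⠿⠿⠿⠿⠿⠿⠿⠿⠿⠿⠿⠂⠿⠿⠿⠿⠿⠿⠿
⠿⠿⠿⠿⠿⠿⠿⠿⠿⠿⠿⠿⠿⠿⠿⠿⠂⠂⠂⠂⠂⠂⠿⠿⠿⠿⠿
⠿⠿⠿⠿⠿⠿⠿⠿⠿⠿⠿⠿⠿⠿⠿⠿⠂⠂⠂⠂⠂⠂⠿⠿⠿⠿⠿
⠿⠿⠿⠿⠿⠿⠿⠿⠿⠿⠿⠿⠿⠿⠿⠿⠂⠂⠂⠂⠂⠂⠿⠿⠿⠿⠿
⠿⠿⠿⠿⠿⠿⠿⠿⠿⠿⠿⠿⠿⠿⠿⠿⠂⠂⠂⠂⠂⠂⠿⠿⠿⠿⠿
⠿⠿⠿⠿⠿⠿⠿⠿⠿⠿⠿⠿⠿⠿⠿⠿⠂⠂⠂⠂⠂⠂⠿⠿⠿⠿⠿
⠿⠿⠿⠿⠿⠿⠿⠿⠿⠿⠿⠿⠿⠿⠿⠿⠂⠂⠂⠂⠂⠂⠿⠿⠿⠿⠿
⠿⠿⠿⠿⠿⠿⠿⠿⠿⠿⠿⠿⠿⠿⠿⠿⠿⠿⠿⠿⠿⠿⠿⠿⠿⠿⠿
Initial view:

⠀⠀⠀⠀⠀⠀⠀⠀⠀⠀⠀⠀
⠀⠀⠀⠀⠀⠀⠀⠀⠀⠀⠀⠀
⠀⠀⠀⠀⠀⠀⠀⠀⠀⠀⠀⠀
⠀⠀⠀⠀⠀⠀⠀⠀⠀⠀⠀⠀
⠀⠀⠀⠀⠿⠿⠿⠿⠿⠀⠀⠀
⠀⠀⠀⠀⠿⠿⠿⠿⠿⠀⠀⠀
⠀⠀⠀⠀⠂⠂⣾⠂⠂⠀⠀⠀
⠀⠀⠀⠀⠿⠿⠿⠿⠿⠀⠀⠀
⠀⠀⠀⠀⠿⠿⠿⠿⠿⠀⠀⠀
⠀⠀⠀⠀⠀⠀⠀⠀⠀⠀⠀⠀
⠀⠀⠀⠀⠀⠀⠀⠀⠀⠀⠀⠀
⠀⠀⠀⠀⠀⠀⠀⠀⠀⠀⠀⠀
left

⠀⠀⠀⠀⠀⠀⠀⠀⠀⠀⠀⠀
⠀⠀⠀⠀⠀⠀⠀⠀⠀⠀⠀⠀
⠀⠀⠀⠀⠀⠀⠀⠀⠀⠀⠀⠀
⠀⠀⠀⠀⠀⠀⠀⠀⠀⠀⠀⠀
⠀⠀⠀⠀⠿⠿⠿⠿⠿⠿⠀⠀
⠀⠀⠀⠀⠿⠿⠿⠿⠿⠿⠀⠀
⠀⠀⠀⠀⠂⠂⣾⠂⠂⠂⠀⠀
⠀⠀⠀⠀⠿⠿⠿⠿⠿⠿⠀⠀
⠀⠀⠀⠀⠿⠿⠿⠿⠿⠿⠀⠀
⠀⠀⠀⠀⠀⠀⠀⠀⠀⠀⠀⠀
⠀⠀⠀⠀⠀⠀⠀⠀⠀⠀⠀⠀
⠀⠀⠀⠀⠀⠀⠀⠀⠀⠀⠀⠀

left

⠀⠀⠀⠀⠀⠀⠀⠀⠀⠀⠀⠀
⠀⠀⠀⠀⠀⠀⠀⠀⠀⠀⠀⠀
⠀⠀⠀⠀⠀⠀⠀⠀⠀⠀⠀⠀
⠀⠀⠀⠀⠀⠀⠀⠀⠀⠀⠀⠀
⠀⠀⠀⠀⠿⠿⠿⠿⠿⠿⠿⠀
⠀⠀⠀⠀⠿⠿⠿⠿⠿⠿⠿⠀
⠀⠀⠀⠀⠂⠂⣾⠂⠂⠂⠂⠀
⠀⠀⠀⠀⠿⠿⠿⠿⠿⠿⠿⠀
⠀⠀⠀⠀⠿⠿⠿⠿⠿⠿⠿⠀
⠀⠀⠀⠀⠀⠀⠀⠀⠀⠀⠀⠀
⠀⠀⠀⠀⠀⠀⠀⠀⠀⠀⠀⠀
⠀⠀⠀⠀⠀⠀⠀⠀⠀⠀⠀⠀

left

⠀⠀⠀⠀⠀⠀⠀⠀⠀⠀⠀⠀
⠀⠀⠀⠀⠀⠀⠀⠀⠀⠀⠀⠀
⠀⠀⠀⠀⠀⠀⠀⠀⠀⠀⠀⠀
⠀⠀⠀⠀⠀⠀⠀⠀⠀⠀⠀⠀
⠀⠀⠀⠀⠿⠿⠿⠿⠿⠿⠿⠿
⠀⠀⠀⠀⠿⠿⠿⠿⠿⠿⠿⠿
⠀⠀⠀⠀⠂⠂⣾⠂⠂⠂⠂⠂
⠀⠀⠀⠀⠿⠿⠿⠿⠿⠿⠿⠿
⠀⠀⠀⠀⠿⠿⠿⠿⠿⠿⠿⠿
⠀⠀⠀⠀⠀⠀⠀⠀⠀⠀⠀⠀
⠀⠀⠀⠀⠀⠀⠀⠀⠀⠀⠀⠀
⠀⠀⠀⠀⠀⠀⠀⠀⠀⠀⠀⠀

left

⠀⠀⠀⠀⠀⠀⠀⠀⠀⠀⠀⠀
⠀⠀⠀⠀⠀⠀⠀⠀⠀⠀⠀⠀
⠀⠀⠀⠀⠀⠀⠀⠀⠀⠀⠀⠀
⠀⠀⠀⠀⠀⠀⠀⠀⠀⠀⠀⠀
⠀⠀⠀⠀⠂⠿⠿⠿⠿⠿⠿⠿
⠀⠀⠀⠀⠂⠿⠿⠿⠿⠿⠿⠿
⠀⠀⠀⠀⠂⠂⣾⠂⠂⠂⠂⠂
⠀⠀⠀⠀⠂⠿⠿⠿⠿⠿⠿⠿
⠀⠀⠀⠀⠂⠿⠿⠿⠿⠿⠿⠿
⠀⠀⠀⠀⠀⠀⠀⠀⠀⠀⠀⠀
⠀⠀⠀⠀⠀⠀⠀⠀⠀⠀⠀⠀
⠀⠀⠀⠀⠀⠀⠀⠀⠀⠀⠀⠀

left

⠀⠀⠀⠀⠀⠀⠀⠀⠀⠀⠀⠀
⠀⠀⠀⠀⠀⠀⠀⠀⠀⠀⠀⠀
⠀⠀⠀⠀⠀⠀⠀⠀⠀⠀⠀⠀
⠀⠀⠀⠀⠀⠀⠀⠀⠀⠀⠀⠀
⠀⠀⠀⠀⠂⠂⠿⠿⠿⠿⠿⠿
⠀⠀⠀⠀⠂⠂⠿⠿⠿⠿⠿⠿
⠀⠀⠀⠀⠂⠂⣾⠂⠂⠂⠂⠂
⠀⠀⠀⠀⠂⠂⠿⠿⠿⠿⠿⠿
⠀⠀⠀⠀⠿⠂⠿⠿⠿⠿⠿⠿
⠀⠀⠀⠀⠀⠀⠀⠀⠀⠀⠀⠀
⠀⠀⠀⠀⠀⠀⠀⠀⠀⠀⠀⠀
⠀⠀⠀⠀⠀⠀⠀⠀⠀⠀⠀⠀

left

⠀⠀⠀⠀⠀⠀⠀⠀⠀⠀⠀⠀
⠀⠀⠀⠀⠀⠀⠀⠀⠀⠀⠀⠀
⠀⠀⠀⠀⠀⠀⠀⠀⠀⠀⠀⠀
⠀⠀⠀⠀⠀⠀⠀⠀⠀⠀⠀⠀
⠀⠀⠀⠀⠂⠂⠂⠿⠿⠿⠿⠿
⠀⠀⠀⠀⠂⠂⠂⠿⠿⠿⠿⠿
⠀⠀⠀⠀⠂⠂⣾⠂⠂⠂⠂⠂
⠀⠀⠀⠀⠂⠂⠂⠿⠿⠿⠿⠿
⠀⠀⠀⠀⠿⠿⠂⠿⠿⠿⠿⠿
⠀⠀⠀⠀⠀⠀⠀⠀⠀⠀⠀⠀
⠀⠀⠀⠀⠀⠀⠀⠀⠀⠀⠀⠀
⠀⠀⠀⠀⠀⠀⠀⠀⠀⠀⠀⠀

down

⠀⠀⠀⠀⠀⠀⠀⠀⠀⠀⠀⠀
⠀⠀⠀⠀⠀⠀⠀⠀⠀⠀⠀⠀
⠀⠀⠀⠀⠀⠀⠀⠀⠀⠀⠀⠀
⠀⠀⠀⠀⠂⠂⠂⠿⠿⠿⠿⠿
⠀⠀⠀⠀⠂⠂⠂⠿⠿⠿⠿⠿
⠀⠀⠀⠀⠂⠂⠂⠂⠂⠂⠂⠂
⠀⠀⠀⠀⠂⠂⣾⠿⠿⠿⠿⠿
⠀⠀⠀⠀⠿⠿⠂⠿⠿⠿⠿⠿
⠀⠀⠀⠀⠿⠿⠂⠿⠿⠀⠀⠀
⠀⠀⠀⠀⠀⠀⠀⠀⠀⠀⠀⠀
⠀⠀⠀⠀⠀⠀⠀⠀⠀⠀⠀⠀
⠀⠀⠀⠀⠀⠀⠀⠀⠀⠀⠀⠀

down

⠀⠀⠀⠀⠀⠀⠀⠀⠀⠀⠀⠀
⠀⠀⠀⠀⠀⠀⠀⠀⠀⠀⠀⠀
⠀⠀⠀⠀⠂⠂⠂⠿⠿⠿⠿⠿
⠀⠀⠀⠀⠂⠂⠂⠿⠿⠿⠿⠿
⠀⠀⠀⠀⠂⠂⠂⠂⠂⠂⠂⠂
⠀⠀⠀⠀⠂⠂⠂⠿⠿⠿⠿⠿
⠀⠀⠀⠀⠿⠿⣾⠿⠿⠿⠿⠿
⠀⠀⠀⠀⠿⠿⠂⠿⠿⠀⠀⠀
⠀⠀⠀⠀⠿⠂⠛⠂⠿⠀⠀⠀
⠀⠀⠀⠀⠀⠀⠀⠀⠀⠀⠀⠀
⠀⠀⠀⠀⠀⠀⠀⠀⠀⠀⠀⠀
⠀⠀⠀⠀⠀⠀⠀⠀⠀⠀⠀⠀

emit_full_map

⠂⠂⠂⠿⠿⠿⠿⠿⠿⠿⠿
⠂⠂⠂⠿⠿⠿⠿⠿⠿⠿⠿
⠂⠂⠂⠂⠂⠂⠂⠂⠂⠂⠂
⠂⠂⠂⠿⠿⠿⠿⠿⠿⠿⠿
⠿⠿⣾⠿⠿⠿⠿⠿⠿⠿⠿
⠿⠿⠂⠿⠿⠀⠀⠀⠀⠀⠀
⠿⠂⠛⠂⠿⠀⠀⠀⠀⠀⠀

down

⠀⠀⠀⠀⠀⠀⠀⠀⠀⠀⠀⠀
⠀⠀⠀⠀⠂⠂⠂⠿⠿⠿⠿⠿
⠀⠀⠀⠀⠂⠂⠂⠿⠿⠿⠿⠿
⠀⠀⠀⠀⠂⠂⠂⠂⠂⠂⠂⠂
⠀⠀⠀⠀⠂⠂⠂⠿⠿⠿⠿⠿
⠀⠀⠀⠀⠿⠿⠂⠿⠿⠿⠿⠿
⠀⠀⠀⠀⠿⠿⣾⠿⠿⠀⠀⠀
⠀⠀⠀⠀⠿⠂⠛⠂⠿⠀⠀⠀
⠀⠀⠀⠀⠿⠂⠂⠂⠿⠀⠀⠀
⠀⠀⠀⠀⠀⠀⠀⠀⠀⠀⠀⠀
⠀⠀⠀⠀⠀⠀⠀⠀⠀⠀⠀⠀
⠀⠀⠀⠀⠀⠀⠀⠀⠀⠀⠀⠀

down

⠀⠀⠀⠀⠂⠂⠂⠿⠿⠿⠿⠿
⠀⠀⠀⠀⠂⠂⠂⠿⠿⠿⠿⠿
⠀⠀⠀⠀⠂⠂⠂⠂⠂⠂⠂⠂
⠀⠀⠀⠀⠂⠂⠂⠿⠿⠿⠿⠿
⠀⠀⠀⠀⠿⠿⠂⠿⠿⠿⠿⠿
⠀⠀⠀⠀⠿⠿⠂⠿⠿⠀⠀⠀
⠀⠀⠀⠀⠿⠂⣾⠂⠿⠀⠀⠀
⠀⠀⠀⠀⠿⠂⠂⠂⠿⠀⠀⠀
⠀⠀⠀⠀⠿⠂⠂⠂⠿⠀⠀⠀
⠀⠀⠀⠀⠀⠀⠀⠀⠀⠀⠀⠀
⠀⠀⠀⠀⠀⠀⠀⠀⠀⠀⠀⠀
⠀⠀⠀⠀⠀⠀⠀⠀⠀⠀⠀⠀

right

⠀⠀⠀⠂⠂⠂⠿⠿⠿⠿⠿⠿
⠀⠀⠀⠂⠂⠂⠿⠿⠿⠿⠿⠿
⠀⠀⠀⠂⠂⠂⠂⠂⠂⠂⠂⠂
⠀⠀⠀⠂⠂⠂⠿⠿⠿⠿⠿⠿
⠀⠀⠀⠿⠿⠂⠿⠿⠿⠿⠿⠿
⠀⠀⠀⠿⠿⠂⠿⠿⠿⠀⠀⠀
⠀⠀⠀⠿⠂⠛⣾⠿⠿⠀⠀⠀
⠀⠀⠀⠿⠂⠂⠂⠿⠿⠀⠀⠀
⠀⠀⠀⠿⠂⠂⠂⠿⠿⠀⠀⠀
⠀⠀⠀⠀⠀⠀⠀⠀⠀⠀⠀⠀
⠀⠀⠀⠀⠀⠀⠀⠀⠀⠀⠀⠀
⠀⠀⠀⠀⠀⠀⠀⠀⠀⠀⠀⠀

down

⠀⠀⠀⠂⠂⠂⠿⠿⠿⠿⠿⠿
⠀⠀⠀⠂⠂⠂⠂⠂⠂⠂⠂⠂
⠀⠀⠀⠂⠂⠂⠿⠿⠿⠿⠿⠿
⠀⠀⠀⠿⠿⠂⠿⠿⠿⠿⠿⠿
⠀⠀⠀⠿⠿⠂⠿⠿⠿⠀⠀⠀
⠀⠀⠀⠿⠂⠛⠂⠿⠿⠀⠀⠀
⠀⠀⠀⠿⠂⠂⣾⠿⠿⠀⠀⠀
⠀⠀⠀⠿⠂⠂⠂⠿⠿⠀⠀⠀
⠀⠀⠀⠀⠿⠿⠿⠿⠿⠀⠀⠀
⠀⠀⠀⠀⠀⠀⠀⠀⠀⠀⠀⠀
⠀⠀⠀⠀⠀⠀⠀⠀⠀⠀⠀⠀
⠀⠀⠀⠀⠀⠀⠀⠀⠀⠀⠀⠀

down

⠀⠀⠀⠂⠂⠂⠂⠂⠂⠂⠂⠂
⠀⠀⠀⠂⠂⠂⠿⠿⠿⠿⠿⠿
⠀⠀⠀⠿⠿⠂⠿⠿⠿⠿⠿⠿
⠀⠀⠀⠿⠿⠂⠿⠿⠿⠀⠀⠀
⠀⠀⠀⠿⠂⠛⠂⠿⠿⠀⠀⠀
⠀⠀⠀⠿⠂⠂⠂⠿⠿⠀⠀⠀
⠀⠀⠀⠿⠂⠂⣾⠿⠿⠀⠀⠀
⠀⠀⠀⠀⠿⠿⠿⠿⠿⠀⠀⠀
⠀⠀⠀⠀⠿⠿⠿⠿⠿⠀⠀⠀
⠀⠀⠀⠀⠀⠀⠀⠀⠀⠀⠀⠀
⠀⠀⠀⠀⠀⠀⠀⠀⠀⠀⠀⠀
⠀⠀⠀⠀⠀⠀⠀⠀⠀⠀⠀⠀

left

⠀⠀⠀⠀⠂⠂⠂⠂⠂⠂⠂⠂
⠀⠀⠀⠀⠂⠂⠂⠿⠿⠿⠿⠿
⠀⠀⠀⠀⠿⠿⠂⠿⠿⠿⠿⠿
⠀⠀⠀⠀⠿⠿⠂⠿⠿⠿⠀⠀
⠀⠀⠀⠀⠿⠂⠛⠂⠿⠿⠀⠀
⠀⠀⠀⠀⠿⠂⠂⠂⠿⠿⠀⠀
⠀⠀⠀⠀⠿⠂⣾⠂⠿⠿⠀⠀
⠀⠀⠀⠀⠿⠿⠿⠿⠿⠿⠀⠀
⠀⠀⠀⠀⠿⠿⠿⠿⠿⠿⠀⠀
⠀⠀⠀⠀⠀⠀⠀⠀⠀⠀⠀⠀
⠀⠀⠀⠀⠀⠀⠀⠀⠀⠀⠀⠀
⠀⠀⠀⠀⠀⠀⠀⠀⠀⠀⠀⠀

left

⠀⠀⠀⠀⠀⠂⠂⠂⠂⠂⠂⠂
⠀⠀⠀⠀⠀⠂⠂⠂⠿⠿⠿⠿
⠀⠀⠀⠀⠀⠿⠿⠂⠿⠿⠿⠿
⠀⠀⠀⠀⠀⠿⠿⠂⠿⠿⠿⠀
⠀⠀⠀⠀⠿⠿⠂⠛⠂⠿⠿⠀
⠀⠀⠀⠀⠿⠿⠂⠂⠂⠿⠿⠀
⠀⠀⠀⠀⠿⠿⣾⠂⠂⠿⠿⠀
⠀⠀⠀⠀⠿⠿⠿⠿⠿⠿⠿⠀
⠀⠀⠀⠀⠿⠿⠿⠿⠿⠿⠿⠀
⠀⠀⠀⠀⠀⠀⠀⠀⠀⠀⠀⠀
⠀⠀⠀⠀⠀⠀⠀⠀⠀⠀⠀⠀
⠀⠀⠀⠀⠀⠀⠀⠀⠀⠀⠀⠀

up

⠀⠀⠀⠀⠀⠂⠂⠂⠿⠿⠿⠿
⠀⠀⠀⠀⠀⠂⠂⠂⠂⠂⠂⠂
⠀⠀⠀⠀⠀⠂⠂⠂⠿⠿⠿⠿
⠀⠀⠀⠀⠀⠿⠿⠂⠿⠿⠿⠿
⠀⠀⠀⠀⠿⠿⠿⠂⠿⠿⠿⠀
⠀⠀⠀⠀⠿⠿⠂⠛⠂⠿⠿⠀
⠀⠀⠀⠀⠿⠿⣾⠂⠂⠿⠿⠀
⠀⠀⠀⠀⠿⠿⠂⠂⠂⠿⠿⠀
⠀⠀⠀⠀⠿⠿⠿⠿⠿⠿⠿⠀
⠀⠀⠀⠀⠿⠿⠿⠿⠿⠿⠿⠀
⠀⠀⠀⠀⠀⠀⠀⠀⠀⠀⠀⠀
⠀⠀⠀⠀⠀⠀⠀⠀⠀⠀⠀⠀

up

⠀⠀⠀⠀⠀⠂⠂⠂⠿⠿⠿⠿
⠀⠀⠀⠀⠀⠂⠂⠂⠿⠿⠿⠿
⠀⠀⠀⠀⠀⠂⠂⠂⠂⠂⠂⠂
⠀⠀⠀⠀⠀⠂⠂⠂⠿⠿⠿⠿
⠀⠀⠀⠀⠿⠿⠿⠂⠿⠿⠿⠿
⠀⠀⠀⠀⠿⠿⠿⠂⠿⠿⠿⠀
⠀⠀⠀⠀⠿⠿⣾⠛⠂⠿⠿⠀
⠀⠀⠀⠀⠿⠿⠂⠂⠂⠿⠿⠀
⠀⠀⠀⠀⠿⠿⠂⠂⠂⠿⠿⠀
⠀⠀⠀⠀⠿⠿⠿⠿⠿⠿⠿⠀
⠀⠀⠀⠀⠿⠿⠿⠿⠿⠿⠿⠀
⠀⠀⠀⠀⠀⠀⠀⠀⠀⠀⠀⠀

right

⠀⠀⠀⠀⠂⠂⠂⠿⠿⠿⠿⠿
⠀⠀⠀⠀⠂⠂⠂⠿⠿⠿⠿⠿
⠀⠀⠀⠀⠂⠂⠂⠂⠂⠂⠂⠂
⠀⠀⠀⠀⠂⠂⠂⠿⠿⠿⠿⠿
⠀⠀⠀⠿⠿⠿⠂⠿⠿⠿⠿⠿
⠀⠀⠀⠿⠿⠿⠂⠿⠿⠿⠀⠀
⠀⠀⠀⠿⠿⠂⣾⠂⠿⠿⠀⠀
⠀⠀⠀⠿⠿⠂⠂⠂⠿⠿⠀⠀
⠀⠀⠀⠿⠿⠂⠂⠂⠿⠿⠀⠀
⠀⠀⠀⠿⠿⠿⠿⠿⠿⠿⠀⠀
⠀⠀⠀⠿⠿⠿⠿⠿⠿⠿⠀⠀
⠀⠀⠀⠀⠀⠀⠀⠀⠀⠀⠀⠀

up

⠀⠀⠀⠀⠀⠀⠀⠀⠀⠀⠀⠀
⠀⠀⠀⠀⠂⠂⠂⠿⠿⠿⠿⠿
⠀⠀⠀⠀⠂⠂⠂⠿⠿⠿⠿⠿
⠀⠀⠀⠀⠂⠂⠂⠂⠂⠂⠂⠂
⠀⠀⠀⠀⠂⠂⠂⠿⠿⠿⠿⠿
⠀⠀⠀⠿⠿⠿⠂⠿⠿⠿⠿⠿
⠀⠀⠀⠿⠿⠿⣾⠿⠿⠿⠀⠀
⠀⠀⠀⠿⠿⠂⠛⠂⠿⠿⠀⠀
⠀⠀⠀⠿⠿⠂⠂⠂⠿⠿⠀⠀
⠀⠀⠀⠿⠿⠂⠂⠂⠿⠿⠀⠀
⠀⠀⠀⠿⠿⠿⠿⠿⠿⠿⠀⠀
⠀⠀⠀⠿⠿⠿⠿⠿⠿⠿⠀⠀

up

⠀⠀⠀⠀⠀⠀⠀⠀⠀⠀⠀⠀
⠀⠀⠀⠀⠀⠀⠀⠀⠀⠀⠀⠀
⠀⠀⠀⠀⠂⠂⠂⠿⠿⠿⠿⠿
⠀⠀⠀⠀⠂⠂⠂⠿⠿⠿⠿⠿
⠀⠀⠀⠀⠂⠂⠂⠂⠂⠂⠂⠂
⠀⠀⠀⠀⠂⠂⠂⠿⠿⠿⠿⠿
⠀⠀⠀⠿⠿⠿⣾⠿⠿⠿⠿⠿
⠀⠀⠀⠿⠿⠿⠂⠿⠿⠿⠀⠀
⠀⠀⠀⠿⠿⠂⠛⠂⠿⠿⠀⠀
⠀⠀⠀⠿⠿⠂⠂⠂⠿⠿⠀⠀
⠀⠀⠀⠿⠿⠂⠂⠂⠿⠿⠀⠀
⠀⠀⠀⠿⠿⠿⠿⠿⠿⠿⠀⠀

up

⠀⠀⠀⠀⠀⠀⠀⠀⠀⠀⠀⠀
⠀⠀⠀⠀⠀⠀⠀⠀⠀⠀⠀⠀
⠀⠀⠀⠀⠀⠀⠀⠀⠀⠀⠀⠀
⠀⠀⠀⠀⠂⠂⠂⠿⠿⠿⠿⠿
⠀⠀⠀⠀⠂⠂⠂⠿⠿⠿⠿⠿
⠀⠀⠀⠀⠂⠂⠂⠂⠂⠂⠂⠂
⠀⠀⠀⠀⠂⠂⣾⠿⠿⠿⠿⠿
⠀⠀⠀⠿⠿⠿⠂⠿⠿⠿⠿⠿
⠀⠀⠀⠿⠿⠿⠂⠿⠿⠿⠀⠀
⠀⠀⠀⠿⠿⠂⠛⠂⠿⠿⠀⠀
⠀⠀⠀⠿⠿⠂⠂⠂⠿⠿⠀⠀
⠀⠀⠀⠿⠿⠂⠂⠂⠿⠿⠀⠀

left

⠀⠀⠀⠀⠀⠀⠀⠀⠀⠀⠀⠀
⠀⠀⠀⠀⠀⠀⠀⠀⠀⠀⠀⠀
⠀⠀⠀⠀⠀⠀⠀⠀⠀⠀⠀⠀
⠀⠀⠀⠀⠀⠂⠂⠂⠿⠿⠿⠿
⠀⠀⠀⠀⠂⠂⠂⠂⠿⠿⠿⠿
⠀⠀⠀⠀⠂⠂⠂⠂⠂⠂⠂⠂
⠀⠀⠀⠀⠂⠂⣾⠂⠿⠿⠿⠿
⠀⠀⠀⠀⠿⠿⠿⠂⠿⠿⠿⠿
⠀⠀⠀⠀⠿⠿⠿⠂⠿⠿⠿⠀
⠀⠀⠀⠀⠿⠿⠂⠛⠂⠿⠿⠀
⠀⠀⠀⠀⠿⠿⠂⠂⠂⠿⠿⠀
⠀⠀⠀⠀⠿⠿⠂⠂⠂⠿⠿⠀

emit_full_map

⠀⠂⠂⠂⠿⠿⠿⠿⠿⠿⠿⠿
⠂⠂⠂⠂⠿⠿⠿⠿⠿⠿⠿⠿
⠂⠂⠂⠂⠂⠂⠂⠂⠂⠂⠂⠂
⠂⠂⣾⠂⠿⠿⠿⠿⠿⠿⠿⠿
⠿⠿⠿⠂⠿⠿⠿⠿⠿⠿⠿⠿
⠿⠿⠿⠂⠿⠿⠿⠀⠀⠀⠀⠀
⠿⠿⠂⠛⠂⠿⠿⠀⠀⠀⠀⠀
⠿⠿⠂⠂⠂⠿⠿⠀⠀⠀⠀⠀
⠿⠿⠂⠂⠂⠿⠿⠀⠀⠀⠀⠀
⠿⠿⠿⠿⠿⠿⠿⠀⠀⠀⠀⠀
⠿⠿⠿⠿⠿⠿⠿⠀⠀⠀⠀⠀

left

⠿⠀⠀⠀⠀⠀⠀⠀⠀⠀⠀⠀
⠿⠀⠀⠀⠀⠀⠀⠀⠀⠀⠀⠀
⠿⠀⠀⠀⠀⠀⠀⠀⠀⠀⠀⠀
⠿⠀⠀⠀⠀⠀⠂⠂⠂⠿⠿⠿
⠿⠀⠀⠀⠂⠂⠂⠂⠂⠿⠿⠿
⠿⠀⠀⠀⠂⠂⠂⠂⠂⠂⠂⠂
⠿⠀⠀⠀⠂⠂⣾⠂⠂⠿⠿⠿
⠿⠀⠀⠀⠿⠿⠿⠿⠂⠿⠿⠿
⠿⠀⠀⠀⠿⠿⠿⠿⠂⠿⠿⠿
⠿⠀⠀⠀⠀⠿⠿⠂⠛⠂⠿⠿
⠿⠀⠀⠀⠀⠿⠿⠂⠂⠂⠿⠿
⠿⠀⠀⠀⠀⠿⠿⠂⠂⠂⠿⠿

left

⠿⠿⠀⠀⠀⠀⠀⠀⠀⠀⠀⠀
⠿⠿⠀⠀⠀⠀⠀⠀⠀⠀⠀⠀
⠿⠿⠀⠀⠀⠀⠀⠀⠀⠀⠀⠀
⠿⠿⠀⠀⠀⠀⠀⠂⠂⠂⠿⠿
⠿⠿⠀⠀⠂⠂⠂⠂⠂⠂⠿⠿
⠿⠿⠀⠀⠂⠂⠂⠂⠂⠂⠂⠂
⠿⠿⠀⠀⠂⠂⣾⠂⠂⠂⠿⠿
⠿⠿⠀⠀⠿⠿⠿⠿⠿⠂⠿⠿
⠿⠿⠀⠀⠿⠿⠿⠿⠿⠂⠿⠿
⠿⠿⠀⠀⠀⠀⠿⠿⠂⠛⠂⠿
⠿⠿⠀⠀⠀⠀⠿⠿⠂⠂⠂⠿
⠿⠿⠀⠀⠀⠀⠿⠿⠂⠂⠂⠿

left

⠿⠿⠿⠀⠀⠀⠀⠀⠀⠀⠀⠀
⠿⠿⠿⠀⠀⠀⠀⠀⠀⠀⠀⠀
⠿⠿⠿⠀⠀⠀⠀⠀⠀⠀⠀⠀
⠿⠿⠿⠀⠀⠀⠀⠀⠂⠂⠂⠿
⠿⠿⠿⠀⠂⠂⠂⠂⠂⠂⠂⠿
⠿⠿⠿⠀⠂⠂⠂⠂⠂⠂⠂⠂
⠿⠿⠿⠀⠂⠂⣾⠂⠂⠂⠂⠿
⠿⠿⠿⠀⠿⠿⠿⠿⠿⠿⠂⠿
⠿⠿⠿⠀⠿⠿⠿⠿⠿⠿⠂⠿
⠿⠿⠿⠀⠀⠀⠀⠿⠿⠂⠛⠂
⠿⠿⠿⠀⠀⠀⠀⠿⠿⠂⠂⠂
⠿⠿⠿⠀⠀⠀⠀⠿⠿⠂⠂⠂

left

⠿⠿⠿⠿⠀⠀⠀⠀⠀⠀⠀⠀
⠿⠿⠿⠿⠀⠀⠀⠀⠀⠀⠀⠀
⠿⠿⠿⠿⠀⠀⠀⠀⠀⠀⠀⠀
⠿⠿⠿⠿⠀⠀⠀⠀⠀⠂⠂⠂
⠿⠿⠿⠿⠿⠂⠂⠂⠂⠂⠂⠂
⠿⠿⠿⠿⠿⠂⠂⠂⠂⠂⠂⠂
⠿⠿⠿⠿⠿⠂⣾⠂⠂⠂⠂⠂
⠿⠿⠿⠿⠿⠿⠿⠿⠿⠿⠿⠂
⠿⠿⠿⠿⠿⠿⠿⠿⠿⠿⠿⠂
⠿⠿⠿⠿⠀⠀⠀⠀⠿⠿⠂⠛
⠿⠿⠿⠿⠀⠀⠀⠀⠿⠿⠂⠂
⠿⠿⠿⠿⠀⠀⠀⠀⠿⠿⠂⠂

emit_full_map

⠀⠀⠀⠀⠀⠂⠂⠂⠿⠿⠿⠿⠿⠿⠿⠿
⠿⠂⠂⠂⠂⠂⠂⠂⠿⠿⠿⠿⠿⠿⠿⠿
⠿⠂⠂⠂⠂⠂⠂⠂⠂⠂⠂⠂⠂⠂⠂⠂
⠿⠂⣾⠂⠂⠂⠂⠂⠿⠿⠿⠿⠿⠿⠿⠿
⠿⠿⠿⠿⠿⠿⠿⠂⠿⠿⠿⠿⠿⠿⠿⠿
⠿⠿⠿⠿⠿⠿⠿⠂⠿⠿⠿⠀⠀⠀⠀⠀
⠀⠀⠀⠀⠿⠿⠂⠛⠂⠿⠿⠀⠀⠀⠀⠀
⠀⠀⠀⠀⠿⠿⠂⠂⠂⠿⠿⠀⠀⠀⠀⠀
⠀⠀⠀⠀⠿⠿⠂⠂⠂⠿⠿⠀⠀⠀⠀⠀
⠀⠀⠀⠀⠿⠿⠿⠿⠿⠿⠿⠀⠀⠀⠀⠀
⠀⠀⠀⠀⠿⠿⠿⠿⠿⠿⠿⠀⠀⠀⠀⠀


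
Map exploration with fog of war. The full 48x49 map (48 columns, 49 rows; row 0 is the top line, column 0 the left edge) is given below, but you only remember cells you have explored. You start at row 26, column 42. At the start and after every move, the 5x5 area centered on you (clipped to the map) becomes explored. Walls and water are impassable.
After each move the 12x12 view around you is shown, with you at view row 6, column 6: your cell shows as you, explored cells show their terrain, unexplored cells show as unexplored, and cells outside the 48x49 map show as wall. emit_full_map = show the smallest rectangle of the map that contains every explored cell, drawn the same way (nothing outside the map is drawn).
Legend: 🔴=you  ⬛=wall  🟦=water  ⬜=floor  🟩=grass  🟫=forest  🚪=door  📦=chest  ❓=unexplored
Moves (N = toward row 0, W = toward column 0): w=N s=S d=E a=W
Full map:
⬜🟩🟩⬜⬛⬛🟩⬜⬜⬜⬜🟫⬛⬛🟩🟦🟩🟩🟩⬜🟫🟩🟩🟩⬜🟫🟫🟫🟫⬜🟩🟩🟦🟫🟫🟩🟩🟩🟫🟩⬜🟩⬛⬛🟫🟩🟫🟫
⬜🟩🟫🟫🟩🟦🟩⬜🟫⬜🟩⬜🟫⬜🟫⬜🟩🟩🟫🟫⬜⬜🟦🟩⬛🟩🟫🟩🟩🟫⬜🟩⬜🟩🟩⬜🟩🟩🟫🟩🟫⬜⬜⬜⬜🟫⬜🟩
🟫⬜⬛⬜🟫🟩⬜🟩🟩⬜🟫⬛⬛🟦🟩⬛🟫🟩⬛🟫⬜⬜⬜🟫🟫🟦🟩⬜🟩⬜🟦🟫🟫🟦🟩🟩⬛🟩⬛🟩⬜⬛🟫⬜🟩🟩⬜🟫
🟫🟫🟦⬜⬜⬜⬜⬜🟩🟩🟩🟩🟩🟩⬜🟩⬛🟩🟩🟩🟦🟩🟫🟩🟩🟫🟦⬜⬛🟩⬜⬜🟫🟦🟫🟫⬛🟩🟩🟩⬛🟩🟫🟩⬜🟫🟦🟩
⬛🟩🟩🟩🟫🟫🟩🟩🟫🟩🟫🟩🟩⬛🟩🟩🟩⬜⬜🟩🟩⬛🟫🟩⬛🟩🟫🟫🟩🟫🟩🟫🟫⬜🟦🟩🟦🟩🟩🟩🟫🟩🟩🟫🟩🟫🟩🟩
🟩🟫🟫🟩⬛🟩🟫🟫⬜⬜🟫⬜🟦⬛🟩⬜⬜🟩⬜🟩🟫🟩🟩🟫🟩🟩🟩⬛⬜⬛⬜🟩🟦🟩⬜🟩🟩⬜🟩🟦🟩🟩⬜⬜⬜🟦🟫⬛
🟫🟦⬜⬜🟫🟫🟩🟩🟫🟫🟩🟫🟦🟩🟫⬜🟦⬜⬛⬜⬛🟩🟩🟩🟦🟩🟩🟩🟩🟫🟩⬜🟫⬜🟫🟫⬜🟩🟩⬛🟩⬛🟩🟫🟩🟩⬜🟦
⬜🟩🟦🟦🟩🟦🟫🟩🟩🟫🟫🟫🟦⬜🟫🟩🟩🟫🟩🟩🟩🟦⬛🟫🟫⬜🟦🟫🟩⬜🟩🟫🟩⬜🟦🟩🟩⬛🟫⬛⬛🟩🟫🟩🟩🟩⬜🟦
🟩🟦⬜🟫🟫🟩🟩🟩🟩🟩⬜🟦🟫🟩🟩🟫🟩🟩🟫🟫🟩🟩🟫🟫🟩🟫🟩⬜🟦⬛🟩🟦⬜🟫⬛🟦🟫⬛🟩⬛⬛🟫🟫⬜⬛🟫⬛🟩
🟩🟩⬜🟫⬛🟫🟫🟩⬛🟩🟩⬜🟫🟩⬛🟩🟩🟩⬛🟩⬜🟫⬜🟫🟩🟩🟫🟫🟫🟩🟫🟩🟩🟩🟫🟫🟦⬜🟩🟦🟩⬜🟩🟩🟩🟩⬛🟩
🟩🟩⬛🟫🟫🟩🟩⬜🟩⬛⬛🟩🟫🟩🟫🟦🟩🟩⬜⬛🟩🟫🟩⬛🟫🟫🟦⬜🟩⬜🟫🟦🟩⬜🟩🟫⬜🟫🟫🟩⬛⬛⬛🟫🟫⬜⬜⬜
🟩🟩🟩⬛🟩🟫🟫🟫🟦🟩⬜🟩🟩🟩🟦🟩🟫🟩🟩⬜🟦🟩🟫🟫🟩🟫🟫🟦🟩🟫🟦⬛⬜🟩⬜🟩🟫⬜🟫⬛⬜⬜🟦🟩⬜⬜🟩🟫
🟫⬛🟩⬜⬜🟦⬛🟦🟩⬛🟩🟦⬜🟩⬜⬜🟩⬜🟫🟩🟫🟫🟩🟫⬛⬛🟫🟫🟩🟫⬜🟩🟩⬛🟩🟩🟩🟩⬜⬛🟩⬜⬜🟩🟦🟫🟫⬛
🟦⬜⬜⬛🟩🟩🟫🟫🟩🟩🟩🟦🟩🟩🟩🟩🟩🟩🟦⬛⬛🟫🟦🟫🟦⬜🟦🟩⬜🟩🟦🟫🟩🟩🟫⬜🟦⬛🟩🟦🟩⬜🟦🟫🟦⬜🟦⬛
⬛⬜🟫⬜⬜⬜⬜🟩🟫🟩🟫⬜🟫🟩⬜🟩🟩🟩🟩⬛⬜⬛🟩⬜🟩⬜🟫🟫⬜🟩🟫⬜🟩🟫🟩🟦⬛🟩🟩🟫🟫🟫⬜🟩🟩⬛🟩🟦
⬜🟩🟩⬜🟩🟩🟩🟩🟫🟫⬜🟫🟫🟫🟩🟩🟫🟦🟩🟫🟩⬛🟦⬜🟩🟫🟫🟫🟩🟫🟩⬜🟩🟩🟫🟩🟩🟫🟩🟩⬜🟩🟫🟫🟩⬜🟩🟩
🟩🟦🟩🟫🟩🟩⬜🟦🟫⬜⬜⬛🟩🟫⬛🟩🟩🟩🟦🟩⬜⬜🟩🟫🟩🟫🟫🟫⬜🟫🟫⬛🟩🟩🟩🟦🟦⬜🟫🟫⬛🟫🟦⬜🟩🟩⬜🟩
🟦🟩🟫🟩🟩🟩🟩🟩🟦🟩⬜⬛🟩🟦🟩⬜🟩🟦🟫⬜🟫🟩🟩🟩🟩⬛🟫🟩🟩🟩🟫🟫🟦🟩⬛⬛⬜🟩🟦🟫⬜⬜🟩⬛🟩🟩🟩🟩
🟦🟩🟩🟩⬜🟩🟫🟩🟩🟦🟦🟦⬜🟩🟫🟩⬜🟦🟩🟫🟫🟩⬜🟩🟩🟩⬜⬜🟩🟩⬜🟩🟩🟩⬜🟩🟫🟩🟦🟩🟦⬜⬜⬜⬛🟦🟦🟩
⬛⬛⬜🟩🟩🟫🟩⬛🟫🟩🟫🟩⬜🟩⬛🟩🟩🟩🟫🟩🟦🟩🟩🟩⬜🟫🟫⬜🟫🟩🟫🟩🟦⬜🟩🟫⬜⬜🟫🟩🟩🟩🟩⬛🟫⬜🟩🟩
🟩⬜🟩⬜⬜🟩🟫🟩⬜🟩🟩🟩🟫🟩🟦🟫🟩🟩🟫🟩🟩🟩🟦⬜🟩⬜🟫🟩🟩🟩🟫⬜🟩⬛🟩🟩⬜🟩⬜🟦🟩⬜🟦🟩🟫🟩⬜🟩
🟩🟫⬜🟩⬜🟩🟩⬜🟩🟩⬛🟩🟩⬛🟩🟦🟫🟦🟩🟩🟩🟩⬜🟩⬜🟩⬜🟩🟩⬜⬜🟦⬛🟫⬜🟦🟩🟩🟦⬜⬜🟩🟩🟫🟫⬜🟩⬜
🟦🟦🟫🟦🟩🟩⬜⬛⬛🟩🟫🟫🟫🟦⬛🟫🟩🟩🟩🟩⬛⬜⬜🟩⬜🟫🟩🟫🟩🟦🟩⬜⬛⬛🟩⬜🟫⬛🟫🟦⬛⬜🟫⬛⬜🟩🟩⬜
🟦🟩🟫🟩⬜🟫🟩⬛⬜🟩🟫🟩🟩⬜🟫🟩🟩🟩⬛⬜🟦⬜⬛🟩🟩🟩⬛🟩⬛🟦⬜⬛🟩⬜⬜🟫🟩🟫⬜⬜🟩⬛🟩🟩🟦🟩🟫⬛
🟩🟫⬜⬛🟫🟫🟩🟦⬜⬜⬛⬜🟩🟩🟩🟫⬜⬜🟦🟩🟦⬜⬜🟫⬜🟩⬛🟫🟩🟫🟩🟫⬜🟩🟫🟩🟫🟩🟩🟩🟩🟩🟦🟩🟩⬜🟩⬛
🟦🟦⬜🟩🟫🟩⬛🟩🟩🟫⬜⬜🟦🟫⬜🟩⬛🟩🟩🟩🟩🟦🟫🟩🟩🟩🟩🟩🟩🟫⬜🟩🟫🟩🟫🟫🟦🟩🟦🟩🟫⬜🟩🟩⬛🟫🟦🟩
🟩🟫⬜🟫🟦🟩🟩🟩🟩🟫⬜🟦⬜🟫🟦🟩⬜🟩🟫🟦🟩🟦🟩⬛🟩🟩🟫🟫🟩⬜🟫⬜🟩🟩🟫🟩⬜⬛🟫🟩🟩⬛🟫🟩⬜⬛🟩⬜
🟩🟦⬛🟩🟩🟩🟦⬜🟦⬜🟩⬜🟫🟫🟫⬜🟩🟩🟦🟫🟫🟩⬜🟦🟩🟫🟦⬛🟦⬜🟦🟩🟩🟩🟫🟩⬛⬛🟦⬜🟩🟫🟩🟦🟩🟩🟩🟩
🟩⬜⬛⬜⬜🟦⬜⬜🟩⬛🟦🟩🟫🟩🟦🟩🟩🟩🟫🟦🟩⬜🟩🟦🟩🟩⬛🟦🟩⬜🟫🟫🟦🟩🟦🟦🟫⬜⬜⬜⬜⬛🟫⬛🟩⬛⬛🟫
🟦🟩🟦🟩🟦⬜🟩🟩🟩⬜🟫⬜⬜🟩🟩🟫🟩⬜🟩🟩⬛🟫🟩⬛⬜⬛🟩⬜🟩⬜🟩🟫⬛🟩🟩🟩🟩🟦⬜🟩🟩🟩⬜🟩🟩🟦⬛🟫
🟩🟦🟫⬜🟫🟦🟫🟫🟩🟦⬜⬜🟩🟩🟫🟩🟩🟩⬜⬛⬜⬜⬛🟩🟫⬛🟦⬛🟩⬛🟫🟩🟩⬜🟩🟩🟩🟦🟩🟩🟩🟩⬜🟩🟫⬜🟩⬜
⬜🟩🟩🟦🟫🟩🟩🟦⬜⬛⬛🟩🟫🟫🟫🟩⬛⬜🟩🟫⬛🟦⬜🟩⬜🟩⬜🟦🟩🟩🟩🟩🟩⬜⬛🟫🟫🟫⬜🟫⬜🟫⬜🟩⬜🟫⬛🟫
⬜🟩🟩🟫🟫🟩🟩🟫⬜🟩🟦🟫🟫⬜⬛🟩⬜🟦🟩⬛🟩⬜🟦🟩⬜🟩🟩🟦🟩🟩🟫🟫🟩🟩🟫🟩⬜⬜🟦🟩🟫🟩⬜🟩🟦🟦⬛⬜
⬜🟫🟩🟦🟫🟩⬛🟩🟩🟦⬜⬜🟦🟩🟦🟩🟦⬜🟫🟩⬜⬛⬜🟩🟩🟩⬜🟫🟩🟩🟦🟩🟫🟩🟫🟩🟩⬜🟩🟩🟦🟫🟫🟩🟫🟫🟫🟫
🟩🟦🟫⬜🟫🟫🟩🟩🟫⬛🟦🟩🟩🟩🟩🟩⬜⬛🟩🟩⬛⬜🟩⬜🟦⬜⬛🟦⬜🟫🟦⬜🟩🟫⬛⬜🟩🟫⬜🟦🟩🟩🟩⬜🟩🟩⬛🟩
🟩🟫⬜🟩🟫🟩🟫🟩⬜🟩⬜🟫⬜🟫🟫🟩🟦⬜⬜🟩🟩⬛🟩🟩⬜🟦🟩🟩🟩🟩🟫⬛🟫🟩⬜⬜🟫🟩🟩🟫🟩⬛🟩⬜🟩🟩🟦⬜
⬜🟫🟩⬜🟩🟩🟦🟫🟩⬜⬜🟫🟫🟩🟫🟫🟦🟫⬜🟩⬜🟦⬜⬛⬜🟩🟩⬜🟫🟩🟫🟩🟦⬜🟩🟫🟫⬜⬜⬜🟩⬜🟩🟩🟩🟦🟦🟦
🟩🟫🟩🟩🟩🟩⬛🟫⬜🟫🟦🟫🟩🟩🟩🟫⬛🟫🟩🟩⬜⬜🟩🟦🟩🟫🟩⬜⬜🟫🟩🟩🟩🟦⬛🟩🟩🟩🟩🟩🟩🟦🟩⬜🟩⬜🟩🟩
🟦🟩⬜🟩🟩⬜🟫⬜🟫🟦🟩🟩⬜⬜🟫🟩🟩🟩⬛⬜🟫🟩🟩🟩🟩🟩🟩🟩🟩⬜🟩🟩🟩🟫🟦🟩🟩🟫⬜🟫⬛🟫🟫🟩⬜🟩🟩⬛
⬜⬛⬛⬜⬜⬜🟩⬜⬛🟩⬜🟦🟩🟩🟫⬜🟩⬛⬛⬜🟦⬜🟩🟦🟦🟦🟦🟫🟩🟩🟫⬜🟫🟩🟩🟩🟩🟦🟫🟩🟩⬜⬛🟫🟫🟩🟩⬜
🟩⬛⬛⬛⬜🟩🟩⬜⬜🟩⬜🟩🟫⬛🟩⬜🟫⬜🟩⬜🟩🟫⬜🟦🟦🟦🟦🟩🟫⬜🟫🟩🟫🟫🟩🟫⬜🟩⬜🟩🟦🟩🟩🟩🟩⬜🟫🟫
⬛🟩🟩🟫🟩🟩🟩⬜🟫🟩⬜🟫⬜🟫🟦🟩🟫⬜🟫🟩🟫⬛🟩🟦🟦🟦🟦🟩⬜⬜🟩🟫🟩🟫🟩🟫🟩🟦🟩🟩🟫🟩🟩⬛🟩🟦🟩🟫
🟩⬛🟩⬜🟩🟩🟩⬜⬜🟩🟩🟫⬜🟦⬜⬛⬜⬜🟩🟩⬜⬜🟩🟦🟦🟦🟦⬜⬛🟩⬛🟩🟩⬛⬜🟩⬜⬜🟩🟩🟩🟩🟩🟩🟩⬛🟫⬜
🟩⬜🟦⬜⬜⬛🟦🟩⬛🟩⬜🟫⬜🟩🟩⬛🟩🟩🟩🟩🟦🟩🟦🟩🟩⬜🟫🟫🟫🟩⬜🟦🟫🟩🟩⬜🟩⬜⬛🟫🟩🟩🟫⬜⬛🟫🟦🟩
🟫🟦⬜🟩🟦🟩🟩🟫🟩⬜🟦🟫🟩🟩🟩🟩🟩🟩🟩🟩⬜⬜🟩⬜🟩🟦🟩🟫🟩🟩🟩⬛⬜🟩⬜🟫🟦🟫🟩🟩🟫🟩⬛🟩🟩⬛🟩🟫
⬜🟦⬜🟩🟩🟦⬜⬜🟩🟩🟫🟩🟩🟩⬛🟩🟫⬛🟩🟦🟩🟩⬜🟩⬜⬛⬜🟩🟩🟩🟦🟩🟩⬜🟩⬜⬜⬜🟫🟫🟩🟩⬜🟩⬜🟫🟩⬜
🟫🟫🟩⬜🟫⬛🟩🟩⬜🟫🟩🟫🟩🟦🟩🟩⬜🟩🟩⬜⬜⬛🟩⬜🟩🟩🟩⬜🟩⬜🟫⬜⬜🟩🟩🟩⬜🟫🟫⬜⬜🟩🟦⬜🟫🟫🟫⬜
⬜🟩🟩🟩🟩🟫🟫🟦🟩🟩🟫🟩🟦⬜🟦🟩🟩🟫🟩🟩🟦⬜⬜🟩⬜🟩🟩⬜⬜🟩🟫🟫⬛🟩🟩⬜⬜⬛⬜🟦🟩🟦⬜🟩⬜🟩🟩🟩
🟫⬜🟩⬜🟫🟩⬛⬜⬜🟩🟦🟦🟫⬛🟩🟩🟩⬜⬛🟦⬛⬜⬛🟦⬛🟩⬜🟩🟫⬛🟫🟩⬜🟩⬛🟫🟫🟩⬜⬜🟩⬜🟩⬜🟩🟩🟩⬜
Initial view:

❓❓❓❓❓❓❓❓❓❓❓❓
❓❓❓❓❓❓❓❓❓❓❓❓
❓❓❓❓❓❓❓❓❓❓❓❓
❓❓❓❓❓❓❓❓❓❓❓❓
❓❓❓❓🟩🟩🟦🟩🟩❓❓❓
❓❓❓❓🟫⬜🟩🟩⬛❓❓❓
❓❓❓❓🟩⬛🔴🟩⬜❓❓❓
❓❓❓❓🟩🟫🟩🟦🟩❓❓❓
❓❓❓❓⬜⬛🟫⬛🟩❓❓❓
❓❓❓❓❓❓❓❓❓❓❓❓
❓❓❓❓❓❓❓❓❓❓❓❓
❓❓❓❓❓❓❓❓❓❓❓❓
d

❓❓❓❓❓❓❓❓❓❓❓⬛
❓❓❓❓❓❓❓❓❓❓❓⬛
❓❓❓❓❓❓❓❓❓❓❓⬛
❓❓❓❓❓❓❓❓❓❓❓⬛
❓❓❓🟩🟩🟦🟩🟩⬜❓❓⬛
❓❓❓🟫⬜🟩🟩⬛🟫❓❓⬛
❓❓❓🟩⬛🟫🔴⬜⬛❓❓⬛
❓❓❓🟩🟫🟩🟦🟩🟩❓❓⬛
❓❓❓⬜⬛🟫⬛🟩⬛❓❓⬛
❓❓❓❓❓❓❓❓❓❓❓⬛
❓❓❓❓❓❓❓❓❓❓❓⬛
❓❓❓❓❓❓❓❓❓❓❓⬛

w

❓❓❓❓❓❓❓❓❓❓❓⬛
❓❓❓❓❓❓❓❓❓❓❓⬛
❓❓❓❓❓❓❓❓❓❓❓⬛
❓❓❓❓❓❓❓❓❓❓❓⬛
❓❓❓❓⬛🟩🟩🟦🟩❓❓⬛
❓❓❓🟩🟩🟦🟩🟩⬜❓❓⬛
❓❓❓🟫⬜🟩🔴⬛🟫❓❓⬛
❓❓❓🟩⬛🟫🟩⬜⬛❓❓⬛
❓❓❓🟩🟫🟩🟦🟩🟩❓❓⬛
❓❓❓⬜⬛🟫⬛🟩⬛❓❓⬛
❓❓❓❓❓❓❓❓❓❓❓⬛
❓❓❓❓❓❓❓❓❓❓❓⬛

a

❓❓❓❓❓❓❓❓❓❓❓❓
❓❓❓❓❓❓❓❓❓❓❓❓
❓❓❓❓❓❓❓❓❓❓❓❓
❓❓❓❓❓❓❓❓❓❓❓❓
❓❓❓❓🟩⬛🟩🟩🟦🟩❓❓
❓❓❓❓🟩🟩🟦🟩🟩⬜❓❓
❓❓❓❓🟫⬜🔴🟩⬛🟫❓❓
❓❓❓❓🟩⬛🟫🟩⬜⬛❓❓
❓❓❓❓🟩🟫🟩🟦🟩🟩❓❓
❓❓❓❓⬜⬛🟫⬛🟩⬛❓❓
❓❓❓❓❓❓❓❓❓❓❓❓
❓❓❓❓❓❓❓❓❓❓❓❓

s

❓❓❓❓❓❓❓❓❓❓❓❓
❓❓❓❓❓❓❓❓❓❓❓❓
❓❓❓❓❓❓❓❓❓❓❓❓
❓❓❓❓🟩⬛🟩🟩🟦🟩❓❓
❓❓❓❓🟩🟩🟦🟩🟩⬜❓❓
❓❓❓❓🟫⬜🟩🟩⬛🟫❓❓
❓❓❓❓🟩⬛🔴🟩⬜⬛❓❓
❓❓❓❓🟩🟫🟩🟦🟩🟩❓❓
❓❓❓❓⬜⬛🟫⬛🟩⬛❓❓
❓❓❓❓❓❓❓❓❓❓❓❓
❓❓❓❓❓❓❓❓❓❓❓❓
❓❓❓❓❓❓❓❓❓❓❓❓

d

❓❓❓❓❓❓❓❓❓❓❓⬛
❓❓❓❓❓❓❓❓❓❓❓⬛
❓❓❓❓❓❓❓❓❓❓❓⬛
❓❓❓🟩⬛🟩🟩🟦🟩❓❓⬛
❓❓❓🟩🟩🟦🟩🟩⬜❓❓⬛
❓❓❓🟫⬜🟩🟩⬛🟫❓❓⬛
❓❓❓🟩⬛🟫🔴⬜⬛❓❓⬛
❓❓❓🟩🟫🟩🟦🟩🟩❓❓⬛
❓❓❓⬜⬛🟫⬛🟩⬛❓❓⬛
❓❓❓❓❓❓❓❓❓❓❓⬛
❓❓❓❓❓❓❓❓❓❓❓⬛
❓❓❓❓❓❓❓❓❓❓❓⬛

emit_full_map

🟩⬛🟩🟩🟦🟩
🟩🟩🟦🟩🟩⬜
🟫⬜🟩🟩⬛🟫
🟩⬛🟫🔴⬜⬛
🟩🟫🟩🟦🟩🟩
⬜⬛🟫⬛🟩⬛

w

❓❓❓❓❓❓❓❓❓❓❓⬛
❓❓❓❓❓❓❓❓❓❓❓⬛
❓❓❓❓❓❓❓❓❓❓❓⬛
❓❓❓❓❓❓❓❓❓❓❓⬛
❓❓❓🟩⬛🟩🟩🟦🟩❓❓⬛
❓❓❓🟩🟩🟦🟩🟩⬜❓❓⬛
❓❓❓🟫⬜🟩🔴⬛🟫❓❓⬛
❓❓❓🟩⬛🟫🟩⬜⬛❓❓⬛
❓❓❓🟩🟫🟩🟦🟩🟩❓❓⬛
❓❓❓⬜⬛🟫⬛🟩⬛❓❓⬛
❓❓❓❓❓❓❓❓❓❓❓⬛
❓❓❓❓❓❓❓❓❓❓❓⬛

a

❓❓❓❓❓❓❓❓❓❓❓❓
❓❓❓❓❓❓❓❓❓❓❓❓
❓❓❓❓❓❓❓❓❓❓❓❓
❓❓❓❓❓❓❓❓❓❓❓❓
❓❓❓❓🟩⬛🟩🟩🟦🟩❓❓
❓❓❓❓🟩🟩🟦🟩🟩⬜❓❓
❓❓❓❓🟫⬜🔴🟩⬛🟫❓❓
❓❓❓❓🟩⬛🟫🟩⬜⬛❓❓
❓❓❓❓🟩🟫🟩🟦🟩🟩❓❓
❓❓❓❓⬜⬛🟫⬛🟩⬛❓❓
❓❓❓❓❓❓❓❓❓❓❓❓
❓❓❓❓❓❓❓❓❓❓❓❓

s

❓❓❓❓❓❓❓❓❓❓❓❓
❓❓❓❓❓❓❓❓❓❓❓❓
❓❓❓❓❓❓❓❓❓❓❓❓
❓❓❓❓🟩⬛🟩🟩🟦🟩❓❓
❓❓❓❓🟩🟩🟦🟩🟩⬜❓❓
❓❓❓❓🟫⬜🟩🟩⬛🟫❓❓
❓❓❓❓🟩⬛🔴🟩⬜⬛❓❓
❓❓❓❓🟩🟫🟩🟦🟩🟩❓❓
❓❓❓❓⬜⬛🟫⬛🟩⬛❓❓
❓❓❓❓❓❓❓❓❓❓❓❓
❓❓❓❓❓❓❓❓❓❓❓❓
❓❓❓❓❓❓❓❓❓❓❓❓

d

❓❓❓❓❓❓❓❓❓❓❓⬛
❓❓❓❓❓❓❓❓❓❓❓⬛
❓❓❓❓❓❓❓❓❓❓❓⬛
❓❓❓🟩⬛🟩🟩🟦🟩❓❓⬛
❓❓❓🟩🟩🟦🟩🟩⬜❓❓⬛
❓❓❓🟫⬜🟩🟩⬛🟫❓❓⬛
❓❓❓🟩⬛🟫🔴⬜⬛❓❓⬛
❓❓❓🟩🟫🟩🟦🟩🟩❓❓⬛
❓❓❓⬜⬛🟫⬛🟩⬛❓❓⬛
❓❓❓❓❓❓❓❓❓❓❓⬛
❓❓❓❓❓❓❓❓❓❓❓⬛
❓❓❓❓❓❓❓❓❓❓❓⬛

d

❓❓❓❓❓❓❓❓❓❓⬛⬛
❓❓❓❓❓❓❓❓❓❓⬛⬛
❓❓❓❓❓❓❓❓❓❓⬛⬛
❓❓🟩⬛🟩🟩🟦🟩❓❓⬛⬛
❓❓🟩🟩🟦🟩🟩⬜🟩❓⬛⬛
❓❓🟫⬜🟩🟩⬛🟫🟦❓⬛⬛
❓❓🟩⬛🟫🟩🔴⬛🟩❓⬛⬛
❓❓🟩🟫🟩🟦🟩🟩🟩❓⬛⬛
❓❓⬜⬛🟫⬛🟩⬛⬛❓⬛⬛
❓❓❓❓❓❓❓❓❓❓⬛⬛
❓❓❓❓❓❓❓❓❓❓⬛⬛
❓❓❓❓❓❓❓❓❓❓⬛⬛

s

❓❓❓❓❓❓❓❓❓❓⬛⬛
❓❓❓❓❓❓❓❓❓❓⬛⬛
❓❓🟩⬛🟩🟩🟦🟩❓❓⬛⬛
❓❓🟩🟩🟦🟩🟩⬜🟩❓⬛⬛
❓❓🟫⬜🟩🟩⬛🟫🟦❓⬛⬛
❓❓🟩⬛🟫🟩⬜⬛🟩❓⬛⬛
❓❓🟩🟫🟩🟦🔴🟩🟩❓⬛⬛
❓❓⬜⬛🟫⬛🟩⬛⬛❓⬛⬛
❓❓❓❓⬜🟩🟩🟦⬛❓⬛⬛
❓❓❓❓❓❓❓❓❓❓⬛⬛
❓❓❓❓❓❓❓❓❓❓⬛⬛
❓❓❓❓❓❓❓❓❓❓⬛⬛

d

❓❓❓❓❓❓❓❓❓⬛⬛⬛
❓❓❓❓❓❓❓❓❓⬛⬛⬛
❓🟩⬛🟩🟩🟦🟩❓❓⬛⬛⬛
❓🟩🟩🟦🟩🟩⬜🟩❓⬛⬛⬛
❓🟫⬜🟩🟩⬛🟫🟦🟩⬛⬛⬛
❓🟩⬛🟫🟩⬜⬛🟩⬜⬛⬛⬛
❓🟩🟫🟩🟦🟩🔴🟩🟩⬛⬛⬛
❓⬜⬛🟫⬛🟩⬛⬛🟫⬛⬛⬛
❓❓❓⬜🟩🟩🟦⬛🟫⬛⬛⬛
❓❓❓❓❓❓❓❓❓⬛⬛⬛
❓❓❓❓❓❓❓❓❓⬛⬛⬛
❓❓❓❓❓❓❓❓❓⬛⬛⬛

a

❓❓❓❓❓❓❓❓❓❓⬛⬛
❓❓❓❓❓❓❓❓❓❓⬛⬛
❓❓🟩⬛🟩🟩🟦🟩❓❓⬛⬛
❓❓🟩🟩🟦🟩🟩⬜🟩❓⬛⬛
❓❓🟫⬜🟩🟩⬛🟫🟦🟩⬛⬛
❓❓🟩⬛🟫🟩⬜⬛🟩⬜⬛⬛
❓❓🟩🟫🟩🟦🔴🟩🟩🟩⬛⬛
❓❓⬜⬛🟫⬛🟩⬛⬛🟫⬛⬛
❓❓❓❓⬜🟩🟩🟦⬛🟫⬛⬛
❓❓❓❓❓❓❓❓❓❓⬛⬛
❓❓❓❓❓❓❓❓❓❓⬛⬛
❓❓❓❓❓❓❓❓❓❓⬛⬛

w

❓❓❓❓❓❓❓❓❓❓⬛⬛
❓❓❓❓❓❓❓❓❓❓⬛⬛
❓❓❓❓❓❓❓❓❓❓⬛⬛
❓❓🟩⬛🟩🟩🟦🟩❓❓⬛⬛
❓❓🟩🟩🟦🟩🟩⬜🟩❓⬛⬛
❓❓🟫⬜🟩🟩⬛🟫🟦🟩⬛⬛
❓❓🟩⬛🟫🟩🔴⬛🟩⬜⬛⬛
❓❓🟩🟫🟩🟦🟩🟩🟩🟩⬛⬛
❓❓⬜⬛🟫⬛🟩⬛⬛🟫⬛⬛
❓❓❓❓⬜🟩🟩🟦⬛🟫⬛⬛
❓❓❓❓❓❓❓❓❓❓⬛⬛
❓❓❓❓❓❓❓❓❓❓⬛⬛

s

❓❓❓❓❓❓❓❓❓❓⬛⬛
❓❓❓❓❓❓❓❓❓❓⬛⬛
❓❓🟩⬛🟩🟩🟦🟩❓❓⬛⬛
❓❓🟩🟩🟦🟩🟩⬜🟩❓⬛⬛
❓❓🟫⬜🟩🟩⬛🟫🟦🟩⬛⬛
❓❓🟩⬛🟫🟩⬜⬛🟩⬜⬛⬛
❓❓🟩🟫🟩🟦🔴🟩🟩🟩⬛⬛
❓❓⬜⬛🟫⬛🟩⬛⬛🟫⬛⬛
❓❓❓❓⬜🟩🟩🟦⬛🟫⬛⬛
❓❓❓❓❓❓❓❓❓❓⬛⬛
❓❓❓❓❓❓❓❓❓❓⬛⬛
❓❓❓❓❓❓❓❓❓❓⬛⬛

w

❓❓❓❓❓❓❓❓❓❓⬛⬛
❓❓❓❓❓❓❓❓❓❓⬛⬛
❓❓❓❓❓❓❓❓❓❓⬛⬛
❓❓🟩⬛🟩🟩🟦🟩❓❓⬛⬛
❓❓🟩🟩🟦🟩🟩⬜🟩❓⬛⬛
❓❓🟫⬜🟩🟩⬛🟫🟦🟩⬛⬛
❓❓🟩⬛🟫🟩🔴⬛🟩⬜⬛⬛
❓❓🟩🟫🟩🟦🟩🟩🟩🟩⬛⬛
❓❓⬜⬛🟫⬛🟩⬛⬛🟫⬛⬛
❓❓❓❓⬜🟩🟩🟦⬛🟫⬛⬛
❓❓❓❓❓❓❓❓❓❓⬛⬛
❓❓❓❓❓❓❓❓❓❓⬛⬛
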